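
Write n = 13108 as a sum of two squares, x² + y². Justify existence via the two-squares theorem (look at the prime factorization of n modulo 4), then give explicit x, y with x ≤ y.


Step 1: Factor n = 13108 = 2^2 · 29 · 113.
Step 2: Check the mod-4 condition on each prime factor: 2 = 2 (special); 29 ≡ 1 (mod 4), exponent 1; 113 ≡ 1 (mod 4), exponent 1.
All primes ≡ 3 (mod 4) appear to even exponent (or don't appear), so by the two-squares theorem n IS expressible as a sum of two squares.
Step 3: Build a representation. Group n = k² · m with k = 2 and m = 29 · 113 = 3277 (a product of primes ≡ 1 (mod 4)); a representation of m scales to one of n via (k·x)² + (k·y)² = k²(x² + y²). Each prime p ≡ 1 (mod 4) is itself a sum of two squares; find a² by testing p − a² for a perfect square:
  29: 29 − 1² = 28, 29 − 2² = 25 = 5² ⇒ 29 = 2² + 5².
  113: 113 − 1² = 112, 113 − 2² = 109, 113 − 3² = 104, 113 − 4² = 97, 113 − 5² = 88, 113 − 6² = 77, 113 − 7² = 64 = 8² ⇒ 113 = 7² + 8².
  Combine using the Brahmagupta–Fibonacci identity (a² + b²)(c² + d²) = (ac − bd)² + (ad + bc)² = (ac + bd)² + (ad − bc)²:
  29 · 113 = 3277: from (2² + 5²)(7² + 8²), take (2·7 − 5·8, 2·8 + 5·7) = (14 − 40, 16 + 35) = (-26, 51); dropping signs (only squares matter) gives (26, 51); check 26² + 51² = 676 + 2601 = 3277 ✓.
  Scale by k = 2: (2·26, 2·51) = (52, 102).
Step 4: Order so x ≤ y and verify: 52² + 102² = 2704 + 10404 = 13108 = n. ✓

n = 13108 = 52² + 102² (one valid representation with x ≤ y).


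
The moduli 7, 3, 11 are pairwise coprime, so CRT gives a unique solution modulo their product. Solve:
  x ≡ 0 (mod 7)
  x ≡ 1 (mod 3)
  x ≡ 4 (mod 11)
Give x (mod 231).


Moduli 7, 3, 11 are pairwise coprime; by CRT there is a unique solution modulo M = 7 · 3 · 11 = 231.
Solve pairwise, accumulating the modulus:
  Start with x ≡ 0 (mod 7).
  Combine with x ≡ 1 (mod 3): since gcd(7, 3) = 1, we get a unique residue mod 21.
    Write x = 0 + 7·t and substitute into x ≡ 1 (mod 3): 7·t ≡ 1 − 0 = 1 (mod 3).
    Reduce coefficients mod 3: 1·t ≡ 1 (mod 3).
    So t ≡ 1 (mod 3).
    Then x = 0 + 7·1 = 7, valid modulo lcm(7, 3) = 21: x ≡ 7 (mod 21).
  Combine with x ≡ 4 (mod 11): since gcd(21, 11) = 1, we get a unique residue mod 231.
    Write x = 7 + 21·t and substitute into x ≡ 4 (mod 11): 21·t ≡ 4 − 7 = -3 (mod 11).
    Reduce coefficients mod 11: 10·t ≡ 8 (mod 11).
    The inverse of 10 mod 11 is 10 (since 10·10 = 100 = 9·11 + 1), so t ≡ 10·8 = 80 ≡ 3 (mod 11).
    Then x = 7 + 21·3 = 70, valid modulo lcm(21, 11) = 231: x ≡ 70 (mod 231).
Verify: 70 mod 7 = 0 ✓, 70 mod 3 = 1 ✓, 70 mod 11 = 4 ✓.

x ≡ 70 (mod 231).


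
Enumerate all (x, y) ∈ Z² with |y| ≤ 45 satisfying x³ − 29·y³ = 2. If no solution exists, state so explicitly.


The equation is x³ - 29y³ = 2. For fixed y, x³ = 29·y³ + 2, so a solution requires the RHS to be a perfect cube.
Strategy: iterate y from -45 to 45, compute RHS = 29·y³ + 2, and check whether it is a (positive or negative) perfect cube.
Check small values of y:
  y = 0: RHS = 2 is not a perfect cube.
  y = 1: RHS = 31 is not a perfect cube.
  y = -1: RHS = -27 = (-3)³ ⇒ x = -3 works.
  y = 2: RHS = 234 is not a perfect cube.
  y = -2: RHS = -230 is not a perfect cube.
  y = 3: RHS = 785 is not a perfect cube.
  y = -3: RHS = -781 is not a perfect cube.
Continuing the search up to |y| = 45 finds no further solutions beyond those listed.
Collected solutions: (-3, -1).

Solutions (with |y| ≤ 45): (-3, -1).


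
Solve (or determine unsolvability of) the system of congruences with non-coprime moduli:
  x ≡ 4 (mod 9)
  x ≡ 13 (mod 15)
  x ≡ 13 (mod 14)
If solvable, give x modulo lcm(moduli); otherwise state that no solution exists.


Moduli 9, 15, 14 are not pairwise coprime, so CRT works modulo lcm(m_i) when all pairwise compatibility conditions hold.
Pairwise compatibility: gcd(m_i, m_j) must divide a_i - a_j for every pair.
Merge one congruence at a time:
  Start: x ≡ 4 (mod 9).
  Combine with x ≡ 13 (mod 15): gcd(9, 15) = 3; 13 - 4 = 9, which IS divisible by 3, so compatible.
    Write x = 4 + 9·t and substitute into x ≡ 13 (mod 15): 9·t ≡ 13 − 4 = 9 (mod 15).
    Divide the congruence (and modulus) by g = 3: 3·t ≡ 3 (mod 5).
    The inverse of 3 mod 5 is 2 (since 3·2 = 6 = 1·5 + 1), so t ≡ 2·3 = 6 ≡ 1 (mod 5).
    Then x = 4 + 9·1 = 13, valid modulo lcm(9, 15) = 45: x ≡ 13 (mod 45).
  Combine with x ≡ 13 (mod 14): gcd(45, 14) = 1; 13 - 13 = 0, which IS divisible by 1, so compatible.
    Write x = 13 + 45·t and substitute into x ≡ 13 (mod 14): 45·t ≡ 13 − 13 = 0 (mod 14).
    Reduce coefficients mod 14: 3·t ≡ 0 (mod 14).
    The inverse of 3 mod 14 is 5 (since 3·5 = 15 = 1·14 + 1), so t ≡ 5·0 = 0 ≡ 0 (mod 14).
    Then x = 13 + 45·0 = 13, valid modulo lcm(45, 14) = 630: x ≡ 13 (mod 630).
Verify: 13 mod 9 = 4, 13 mod 15 = 13, 13 mod 14 = 13.

x ≡ 13 (mod 630).


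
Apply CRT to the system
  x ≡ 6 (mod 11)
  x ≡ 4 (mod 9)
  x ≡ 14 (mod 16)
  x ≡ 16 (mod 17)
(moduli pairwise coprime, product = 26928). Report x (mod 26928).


Product of moduli M = 11 · 9 · 16 · 17 = 26928.
Merge one congruence at a time:
  Start: x ≡ 6 (mod 11).
  Combine with x ≡ 4 (mod 9); new modulus lcm = 99.
    Write x = 6 + 11·t and substitute into x ≡ 4 (mod 9): 11·t ≡ 4 − 6 = -2 (mod 9).
    Reduce coefficients mod 9: 2·t ≡ 7 (mod 9).
    The inverse of 2 mod 9 is 5 (since 2·5 = 10 = 1·9 + 1), so t ≡ 5·7 = 35 ≡ 8 (mod 9).
    Then x = 6 + 11·8 = 94, valid modulo lcm(11, 9) = 99: x ≡ 94 (mod 99).
  Combine with x ≡ 14 (mod 16); new modulus lcm = 1584.
    Write x = 94 + 99·t and substitute into x ≡ 14 (mod 16): 99·t ≡ 14 − 94 = -80 (mod 16).
    Reduce coefficients mod 16: 3·t ≡ 0 (mod 16).
    The inverse of 3 mod 16 is 11 (since 3·11 = 33 = 2·16 + 1), so t ≡ 11·0 = 0 ≡ 0 (mod 16).
    Then x = 94 + 99·0 = 94, valid modulo lcm(99, 16) = 1584: x ≡ 94 (mod 1584).
  Combine with x ≡ 16 (mod 17); new modulus lcm = 26928.
    Write x = 94 + 1584·t and substitute into x ≡ 16 (mod 17): 1584·t ≡ 16 − 94 = -78 (mod 17).
    Reduce coefficients mod 17: 3·t ≡ 7 (mod 17).
    The inverse of 3 mod 17 is 6 (since 3·6 = 18 = 1·17 + 1), so t ≡ 6·7 = 42 ≡ 8 (mod 17).
    Then x = 94 + 1584·8 = 12766, valid modulo lcm(1584, 17) = 26928: x ≡ 12766 (mod 26928).
Verify against each original: 12766 mod 11 = 6, 12766 mod 9 = 4, 12766 mod 16 = 14, 12766 mod 17 = 16.

x ≡ 12766 (mod 26928).


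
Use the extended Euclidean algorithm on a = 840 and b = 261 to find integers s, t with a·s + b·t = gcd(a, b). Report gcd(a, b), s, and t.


Euclidean algorithm on (840, 261) — divide until remainder is 0:
  840 = 3 · 261 + 57
  261 = 4 · 57 + 33
  57 = 1 · 33 + 24
  33 = 1 · 24 + 9
  24 = 2 · 9 + 6
  9 = 1 · 6 + 3
  6 = 2 · 3 + 0
gcd(840, 261) = 3.
Track Bezout coefficients alongside the remainders: start with r₀ = 840 = a·1 + b·0 (s = 1, t = 0) and r₁ = 261 = a·0 + b·1 (s = 0, t = 1); each new remainder r_{k+1} = r_{k-1} − q_k·r_k inherits s_{k+1} = s_{k-1} − q_k·s_k, t_{k+1} = t_{k-1} − q_k·t_k, so r_k = a·s_k + b·t_k at every step:
  q = 3: r = 57, s = 1 − 3·0 = 1, t = 0 − 3·1 = -3  (check: 840·1 + 261·(-3) = 57)
  q = 4: r = 33, s = 0 − 4·1 = -4, t = 1 − 4·(-3) = 13  (check: 840·(-4) + 261·13 = 33)
  q = 1: r = 24, s = 1 − 1·(-4) = 5, t = -3 − 1·13 = -16  (check: 840·5 + 261·(-16) = 24)
  q = 1: r = 9, s = -4 − 1·5 = -9, t = 13 − 1·(-16) = 29  (check: 840·(-9) + 261·29 = 9)
  q = 2: r = 6, s = 5 − 2·(-9) = 23, t = -16 − 2·29 = -74  (check: 840·23 + 261·(-74) = 6)
  q = 1: r = 3, s = -9 − 1·23 = -32, t = 29 − 1·(-74) = 103  (check: 840·(-32) + 261·103 = 3)
The row with r = 3 (the gcd) gives the Bezout coefficients s = -32, t = 103.
Result: 840 · (-32) + 261 · (103) = 3.

gcd(840, 261) = 3; s = -32, t = 103 (check: 840·(-32) + 261·103 = 3).


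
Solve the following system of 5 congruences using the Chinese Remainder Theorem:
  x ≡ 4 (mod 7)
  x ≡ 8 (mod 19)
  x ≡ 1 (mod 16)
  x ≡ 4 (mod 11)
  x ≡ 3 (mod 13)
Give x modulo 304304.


Product of moduli M = 7 · 19 · 16 · 11 · 13 = 304304.
Merge one congruence at a time:
  Start: x ≡ 4 (mod 7).
  Combine with x ≡ 8 (mod 19); new modulus lcm = 133.
    Write x = 4 + 7·t and substitute into x ≡ 8 (mod 19): 7·t ≡ 8 − 4 = 4 (mod 19).
    The inverse of 7 mod 19 is 11 (since 7·11 = 77 = 4·19 + 1), so t ≡ 11·4 = 44 ≡ 6 (mod 19).
    Then x = 4 + 7·6 = 46, valid modulo lcm(7, 19) = 133: x ≡ 46 (mod 133).
  Combine with x ≡ 1 (mod 16); new modulus lcm = 2128.
    Write x = 46 + 133·t and substitute into x ≡ 1 (mod 16): 133·t ≡ 1 − 46 = -45 (mod 16).
    Reduce coefficients mod 16: 5·t ≡ 3 (mod 16).
    The inverse of 5 mod 16 is 13 (since 5·13 = 65 = 4·16 + 1), so t ≡ 13·3 = 39 ≡ 7 (mod 16).
    Then x = 46 + 133·7 = 977, valid modulo lcm(133, 16) = 2128: x ≡ 977 (mod 2128).
  Combine with x ≡ 4 (mod 11); new modulus lcm = 23408.
    Write x = 977 + 2128·t and substitute into x ≡ 4 (mod 11): 2128·t ≡ 4 − 977 = -973 (mod 11).
    Reduce coefficients mod 11: 5·t ≡ 6 (mod 11).
    The inverse of 5 mod 11 is 9 (since 5·9 = 45 = 4·11 + 1), so t ≡ 9·6 = 54 ≡ 10 (mod 11).
    Then x = 977 + 2128·10 = 22257, valid modulo lcm(2128, 11) = 23408: x ≡ 22257 (mod 23408).
  Combine with x ≡ 3 (mod 13); new modulus lcm = 304304.
    Write x = 22257 + 23408·t and substitute into x ≡ 3 (mod 13): 23408·t ≡ 3 − 22257 = -22254 (mod 13).
    Reduce coefficients mod 13: 8·t ≡ 2 (mod 13).
    The inverse of 8 mod 13 is 5 (since 8·5 = 40 = 3·13 + 1), so t ≡ 5·2 = 10 ≡ 10 (mod 13).
    Then x = 22257 + 23408·10 = 256337, valid modulo lcm(23408, 13) = 304304: x ≡ 256337 (mod 304304).
Verify against each original: 256337 mod 7 = 4, 256337 mod 19 = 8, 256337 mod 16 = 1, 256337 mod 11 = 4, 256337 mod 13 = 3.

x ≡ 256337 (mod 304304).


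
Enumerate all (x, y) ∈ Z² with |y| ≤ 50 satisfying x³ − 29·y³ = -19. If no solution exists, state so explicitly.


The equation is x³ - 29y³ = -19. For fixed y, x³ = 29·y³ − 19, so a solution requires the RHS to be a perfect cube.
Strategy: iterate y from -50 to 50, compute RHS = 29·y³ − 19, and check whether it is a (positive or negative) perfect cube.
Check small values of y:
  y = 0: RHS = -19 is not a perfect cube.
  y = 1: RHS = 10 is not a perfect cube.
  y = -1: RHS = -48 is not a perfect cube.
  y = 2: RHS = 213 is not a perfect cube.
  y = -2: RHS = -251 is not a perfect cube.
  y = 3: RHS = 764 is not a perfect cube.
  y = -3: RHS = -802 is not a perfect cube.
Continuing the search up to |y| = 50 finds no solutions either.
No (x, y) in the scanned range satisfies the equation.

No integer solutions with |y| ≤ 50.


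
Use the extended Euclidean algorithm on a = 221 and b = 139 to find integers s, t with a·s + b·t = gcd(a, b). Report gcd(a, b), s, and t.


Euclidean algorithm on (221, 139) — divide until remainder is 0:
  221 = 1 · 139 + 82
  139 = 1 · 82 + 57
  82 = 1 · 57 + 25
  57 = 2 · 25 + 7
  25 = 3 · 7 + 4
  7 = 1 · 4 + 3
  4 = 1 · 3 + 1
  3 = 3 · 1 + 0
gcd(221, 139) = 1.
Track Bezout coefficients alongside the remainders: start with r₀ = 221 = a·1 + b·0 (s = 1, t = 0) and r₁ = 139 = a·0 + b·1 (s = 0, t = 1); each new remainder r_{k+1} = r_{k-1} − q_k·r_k inherits s_{k+1} = s_{k-1} − q_k·s_k, t_{k+1} = t_{k-1} − q_k·t_k, so r_k = a·s_k + b·t_k at every step:
  q = 1: r = 82, s = 1 − 1·0 = 1, t = 0 − 1·1 = -1  (check: 221·1 + 139·(-1) = 82)
  q = 1: r = 57, s = 0 − 1·1 = -1, t = 1 − 1·(-1) = 2  (check: 221·(-1) + 139·2 = 57)
  q = 1: r = 25, s = 1 − 1·(-1) = 2, t = -1 − 1·2 = -3  (check: 221·2 + 139·(-3) = 25)
  q = 2: r = 7, s = -1 − 2·2 = -5, t = 2 − 2·(-3) = 8  (check: 221·(-5) + 139·8 = 7)
  q = 3: r = 4, s = 2 − 3·(-5) = 17, t = -3 − 3·8 = -27  (check: 221·17 + 139·(-27) = 4)
  q = 1: r = 3, s = -5 − 1·17 = -22, t = 8 − 1·(-27) = 35  (check: 221·(-22) + 139·35 = 3)
  q = 1: r = 1, s = 17 − 1·(-22) = 39, t = -27 − 1·35 = -62  (check: 221·39 + 139·(-62) = 1)
The row with r = 1 (the gcd) gives the Bezout coefficients s = 39, t = -62.
Result: 221 · (39) + 139 · (-62) = 1.

gcd(221, 139) = 1; s = 39, t = -62 (check: 221·39 + 139·(-62) = 1).


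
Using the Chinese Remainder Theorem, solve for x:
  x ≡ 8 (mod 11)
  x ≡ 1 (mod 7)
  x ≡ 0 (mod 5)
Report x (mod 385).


Moduli 11, 7, 5 are pairwise coprime; by CRT there is a unique solution modulo M = 11 · 7 · 5 = 385.
Solve pairwise, accumulating the modulus:
  Start with x ≡ 8 (mod 11).
  Combine with x ≡ 1 (mod 7): since gcd(11, 7) = 1, we get a unique residue mod 77.
    Write x = 8 + 11·t and substitute into x ≡ 1 (mod 7): 11·t ≡ 1 − 8 = -7 (mod 7).
    Reduce coefficients mod 7: 4·t ≡ 0 (mod 7).
    The inverse of 4 mod 7 is 2 (since 4·2 = 8 = 1·7 + 1), so t ≡ 2·0 = 0 ≡ 0 (mod 7).
    Then x = 8 + 11·0 = 8, valid modulo lcm(11, 7) = 77: x ≡ 8 (mod 77).
  Combine with x ≡ 0 (mod 5): since gcd(77, 5) = 1, we get a unique residue mod 385.
    Write x = 8 + 77·t and substitute into x ≡ 0 (mod 5): 77·t ≡ 0 − 8 = -8 (mod 5).
    Reduce coefficients mod 5: 2·t ≡ 2 (mod 5).
    The inverse of 2 mod 5 is 3 (since 2·3 = 6 = 1·5 + 1), so t ≡ 3·2 = 6 ≡ 1 (mod 5).
    Then x = 8 + 77·1 = 85, valid modulo lcm(77, 5) = 385: x ≡ 85 (mod 385).
Verify: 85 mod 11 = 8 ✓, 85 mod 7 = 1 ✓, 85 mod 5 = 0 ✓.

x ≡ 85 (mod 385).


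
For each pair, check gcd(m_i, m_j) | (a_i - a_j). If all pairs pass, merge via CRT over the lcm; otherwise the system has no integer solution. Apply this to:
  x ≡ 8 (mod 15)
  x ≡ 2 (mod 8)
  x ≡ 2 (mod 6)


Moduli 15, 8, 6 are not pairwise coprime, so CRT works modulo lcm(m_i) when all pairwise compatibility conditions hold.
Pairwise compatibility: gcd(m_i, m_j) must divide a_i - a_j for every pair.
Merge one congruence at a time:
  Start: x ≡ 8 (mod 15).
  Combine with x ≡ 2 (mod 8): gcd(15, 8) = 1; 2 - 8 = -6, which IS divisible by 1, so compatible.
    Write x = 8 + 15·t and substitute into x ≡ 2 (mod 8): 15·t ≡ 2 − 8 = -6 (mod 8).
    Reduce coefficients mod 8: 7·t ≡ 2 (mod 8).
    The inverse of 7 mod 8 is 7 (since 7·7 = 49 = 6·8 + 1), so t ≡ 7·2 = 14 ≡ 6 (mod 8).
    Then x = 8 + 15·6 = 98, valid modulo lcm(15, 8) = 120: x ≡ 98 (mod 120).
  Combine with x ≡ 2 (mod 6): gcd(120, 6) = 6; 2 - 98 = -96, which IS divisible by 6, so compatible.
    Write x = 98 + 120·t and substitute into x ≡ 2 (mod 6): 120·t ≡ 2 − 98 = -96 (mod 6).
    Divide the congruence (and modulus) by g = 6: 20·t ≡ -16 (mod 1).
    Modulo 1 every t works; take t = 0.
    Then x = 98 + 120·0 = 98, valid modulo lcm(120, 6) = 120: x ≡ 98 (mod 120).
Verify: 98 mod 15 = 8, 98 mod 8 = 2, 98 mod 6 = 2.

x ≡ 98 (mod 120).


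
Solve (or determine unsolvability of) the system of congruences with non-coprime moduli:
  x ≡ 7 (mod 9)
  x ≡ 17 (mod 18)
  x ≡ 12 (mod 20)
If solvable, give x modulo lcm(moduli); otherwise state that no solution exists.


Moduli 9, 18, 20 are not pairwise coprime, so CRT works modulo lcm(m_i) when all pairwise compatibility conditions hold.
Pairwise compatibility: gcd(m_i, m_j) must divide a_i - a_j for every pair.
Merge one congruence at a time:
  Start: x ≡ 7 (mod 9).
  Combine with x ≡ 17 (mod 18): gcd(9, 18) = 9, and 17 - 7 = 10 is NOT divisible by 9.
    ⇒ system is inconsistent (no integer solution).

No solution (the system is inconsistent).


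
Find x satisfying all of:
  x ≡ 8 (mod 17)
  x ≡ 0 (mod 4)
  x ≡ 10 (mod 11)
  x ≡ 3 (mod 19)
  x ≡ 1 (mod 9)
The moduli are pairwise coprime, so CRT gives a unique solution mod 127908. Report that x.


Product of moduli M = 17 · 4 · 11 · 19 · 9 = 127908.
Merge one congruence at a time:
  Start: x ≡ 8 (mod 17).
  Combine with x ≡ 0 (mod 4); new modulus lcm = 68.
    Write x = 8 + 17·t and substitute into x ≡ 0 (mod 4): 17·t ≡ 0 − 8 = -8 (mod 4).
    Reduce coefficients mod 4: 1·t ≡ 0 (mod 4).
    So t ≡ 0 (mod 4).
    Then x = 8 + 17·0 = 8, valid modulo lcm(17, 4) = 68: x ≡ 8 (mod 68).
  Combine with x ≡ 10 (mod 11); new modulus lcm = 748.
    Write x = 8 + 68·t and substitute into x ≡ 10 (mod 11): 68·t ≡ 10 − 8 = 2 (mod 11).
    Reduce coefficients mod 11: 2·t ≡ 2 (mod 11).
    The inverse of 2 mod 11 is 6 (since 2·6 = 12 = 1·11 + 1), so t ≡ 6·2 = 12 ≡ 1 (mod 11).
    Then x = 8 + 68·1 = 76, valid modulo lcm(68, 11) = 748: x ≡ 76 (mod 748).
  Combine with x ≡ 3 (mod 19); new modulus lcm = 14212.
    Write x = 76 + 748·t and substitute into x ≡ 3 (mod 19): 748·t ≡ 3 − 76 = -73 (mod 19).
    Reduce coefficients mod 19: 7·t ≡ 3 (mod 19).
    The inverse of 7 mod 19 is 11 (since 7·11 = 77 = 4·19 + 1), so t ≡ 11·3 = 33 ≡ 14 (mod 19).
    Then x = 76 + 748·14 = 10548, valid modulo lcm(748, 19) = 14212: x ≡ 10548 (mod 14212).
  Combine with x ≡ 1 (mod 9); new modulus lcm = 127908.
    Write x = 10548 + 14212·t and substitute into x ≡ 1 (mod 9): 14212·t ≡ 1 − 10548 = -10547 (mod 9).
    Reduce coefficients mod 9: 1·t ≡ 1 (mod 9).
    So t ≡ 1 (mod 9).
    Then x = 10548 + 14212·1 = 24760, valid modulo lcm(14212, 9) = 127908: x ≡ 24760 (mod 127908).
Verify against each original: 24760 mod 17 = 8, 24760 mod 4 = 0, 24760 mod 11 = 10, 24760 mod 19 = 3, 24760 mod 9 = 1.

x ≡ 24760 (mod 127908).


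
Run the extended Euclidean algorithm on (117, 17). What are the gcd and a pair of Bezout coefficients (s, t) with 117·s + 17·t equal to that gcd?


Euclidean algorithm on (117, 17) — divide until remainder is 0:
  117 = 6 · 17 + 15
  17 = 1 · 15 + 2
  15 = 7 · 2 + 1
  2 = 2 · 1 + 0
gcd(117, 17) = 1.
Track Bezout coefficients alongside the remainders: start with r₀ = 117 = a·1 + b·0 (s = 1, t = 0) and r₁ = 17 = a·0 + b·1 (s = 0, t = 1); each new remainder r_{k+1} = r_{k-1} − q_k·r_k inherits s_{k+1} = s_{k-1} − q_k·s_k, t_{k+1} = t_{k-1} − q_k·t_k, so r_k = a·s_k + b·t_k at every step:
  q = 6: r = 15, s = 1 − 6·0 = 1, t = 0 − 6·1 = -6  (check: 117·1 + 17·(-6) = 15)
  q = 1: r = 2, s = 0 − 1·1 = -1, t = 1 − 1·(-6) = 7  (check: 117·(-1) + 17·7 = 2)
  q = 7: r = 1, s = 1 − 7·(-1) = 8, t = -6 − 7·7 = -55  (check: 117·8 + 17·(-55) = 1)
The row with r = 1 (the gcd) gives the Bezout coefficients s = 8, t = -55.
Result: 117 · (8) + 17 · (-55) = 1.

gcd(117, 17) = 1; s = 8, t = -55 (check: 117·8 + 17·(-55) = 1).


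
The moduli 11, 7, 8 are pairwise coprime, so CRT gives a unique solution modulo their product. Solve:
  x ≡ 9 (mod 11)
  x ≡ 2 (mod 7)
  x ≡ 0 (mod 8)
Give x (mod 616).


Moduli 11, 7, 8 are pairwise coprime; by CRT there is a unique solution modulo M = 11 · 7 · 8 = 616.
Solve pairwise, accumulating the modulus:
  Start with x ≡ 9 (mod 11).
  Combine with x ≡ 2 (mod 7): since gcd(11, 7) = 1, we get a unique residue mod 77.
    Write x = 9 + 11·t and substitute into x ≡ 2 (mod 7): 11·t ≡ 2 − 9 = -7 (mod 7).
    Reduce coefficients mod 7: 4·t ≡ 0 (mod 7).
    The inverse of 4 mod 7 is 2 (since 4·2 = 8 = 1·7 + 1), so t ≡ 2·0 = 0 ≡ 0 (mod 7).
    Then x = 9 + 11·0 = 9, valid modulo lcm(11, 7) = 77: x ≡ 9 (mod 77).
  Combine with x ≡ 0 (mod 8): since gcd(77, 8) = 1, we get a unique residue mod 616.
    Write x = 9 + 77·t and substitute into x ≡ 0 (mod 8): 77·t ≡ 0 − 9 = -9 (mod 8).
    Reduce coefficients mod 8: 5·t ≡ 7 (mod 8).
    The inverse of 5 mod 8 is 5 (since 5·5 = 25 = 3·8 + 1), so t ≡ 5·7 = 35 ≡ 3 (mod 8).
    Then x = 9 + 77·3 = 240, valid modulo lcm(77, 8) = 616: x ≡ 240 (mod 616).
Verify: 240 mod 11 = 9 ✓, 240 mod 7 = 2 ✓, 240 mod 8 = 0 ✓.

x ≡ 240 (mod 616).


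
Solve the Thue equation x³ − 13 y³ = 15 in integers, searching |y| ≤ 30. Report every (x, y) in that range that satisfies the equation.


The equation is x³ - 13y³ = 15. For fixed y, x³ = 13·y³ + 15, so a solution requires the RHS to be a perfect cube.
Strategy: iterate y from -30 to 30, compute RHS = 13·y³ + 15, and check whether it is a (positive or negative) perfect cube.
Check small values of y:
  y = 0: RHS = 15 is not a perfect cube.
  y = 1: RHS = 28 is not a perfect cube.
  y = -1: RHS = 2 is not a perfect cube.
  y = 2: RHS = 119 is not a perfect cube.
  y = -2: RHS = -89 is not a perfect cube.
  y = 3: RHS = 366 is not a perfect cube.
  y = -3: RHS = -336 is not a perfect cube.
Continuing the search up to |y| = 30 finds no solutions either.
No (x, y) in the scanned range satisfies the equation.

No integer solutions with |y| ≤ 30.


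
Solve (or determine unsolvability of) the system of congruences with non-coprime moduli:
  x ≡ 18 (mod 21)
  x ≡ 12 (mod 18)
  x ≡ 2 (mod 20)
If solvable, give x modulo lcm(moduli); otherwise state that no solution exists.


Moduli 21, 18, 20 are not pairwise coprime, so CRT works modulo lcm(m_i) when all pairwise compatibility conditions hold.
Pairwise compatibility: gcd(m_i, m_j) must divide a_i - a_j for every pair.
Merge one congruence at a time:
  Start: x ≡ 18 (mod 21).
  Combine with x ≡ 12 (mod 18): gcd(21, 18) = 3; 12 - 18 = -6, which IS divisible by 3, so compatible.
    Write x = 18 + 21·t and substitute into x ≡ 12 (mod 18): 21·t ≡ 12 − 18 = -6 (mod 18).
    Divide the congruence (and modulus) by g = 3: 7·t ≡ -2 (mod 6).
    Reduce coefficients mod 6: 1·t ≡ 4 (mod 6).
    So t ≡ 4 (mod 6).
    Then x = 18 + 21·4 = 102, valid modulo lcm(21, 18) = 126: x ≡ 102 (mod 126).
  Combine with x ≡ 2 (mod 20): gcd(126, 20) = 2; 2 - 102 = -100, which IS divisible by 2, so compatible.
    Write x = 102 + 126·t and substitute into x ≡ 2 (mod 20): 126·t ≡ 2 − 102 = -100 (mod 20).
    Divide the congruence (and modulus) by g = 2: 63·t ≡ -50 (mod 10).
    Reduce coefficients mod 10: 3·t ≡ 0 (mod 10).
    The inverse of 3 mod 10 is 7 (since 3·7 = 21 = 2·10 + 1), so t ≡ 7·0 = 0 ≡ 0 (mod 10).
    Then x = 102 + 126·0 = 102, valid modulo lcm(126, 20) = 1260: x ≡ 102 (mod 1260).
Verify: 102 mod 21 = 18, 102 mod 18 = 12, 102 mod 20 = 2.

x ≡ 102 (mod 1260).


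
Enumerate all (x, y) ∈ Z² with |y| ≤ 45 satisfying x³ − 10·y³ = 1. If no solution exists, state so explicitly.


The equation is x³ - 10y³ = 1. For fixed y, x³ = 10·y³ + 1, so a solution requires the RHS to be a perfect cube.
Strategy: iterate y from -45 to 45, compute RHS = 10·y³ + 1, and check whether it is a (positive or negative) perfect cube.
Check small values of y:
  y = 0: RHS = 1 = (1)³ ⇒ x = 1 works.
  y = 1: RHS = 11 is not a perfect cube.
  y = -1: RHS = -9 is not a perfect cube.
  y = 2: RHS = 81 is not a perfect cube.
  y = -2: RHS = -79 is not a perfect cube.
  y = 3: RHS = 271 is not a perfect cube.
  y = -3: RHS = -269 is not a perfect cube.
Continuing the search up to |y| = 45 finds no further solutions beyond those listed.
Collected solutions: (1, 0).

Solutions (with |y| ≤ 45): (1, 0).


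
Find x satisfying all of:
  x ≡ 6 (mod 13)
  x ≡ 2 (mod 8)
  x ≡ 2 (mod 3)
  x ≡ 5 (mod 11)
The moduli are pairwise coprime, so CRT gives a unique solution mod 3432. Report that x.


Product of moduli M = 13 · 8 · 3 · 11 = 3432.
Merge one congruence at a time:
  Start: x ≡ 6 (mod 13).
  Combine with x ≡ 2 (mod 8); new modulus lcm = 104.
    Write x = 6 + 13·t and substitute into x ≡ 2 (mod 8): 13·t ≡ 2 − 6 = -4 (mod 8).
    Reduce coefficients mod 8: 5·t ≡ 4 (mod 8).
    The inverse of 5 mod 8 is 5 (since 5·5 = 25 = 3·8 + 1), so t ≡ 5·4 = 20 ≡ 4 (mod 8).
    Then x = 6 + 13·4 = 58, valid modulo lcm(13, 8) = 104: x ≡ 58 (mod 104).
  Combine with x ≡ 2 (mod 3); new modulus lcm = 312.
    Write x = 58 + 104·t and substitute into x ≡ 2 (mod 3): 104·t ≡ 2 − 58 = -56 (mod 3).
    Reduce coefficients mod 3: 2·t ≡ 1 (mod 3).
    The inverse of 2 mod 3 is 2 (since 2·2 = 4 = 1·3 + 1), so t ≡ 2·1 = 2 ≡ 2 (mod 3).
    Then x = 58 + 104·2 = 266, valid modulo lcm(104, 3) = 312: x ≡ 266 (mod 312).
  Combine with x ≡ 5 (mod 11); new modulus lcm = 3432.
    Write x = 266 + 312·t and substitute into x ≡ 5 (mod 11): 312·t ≡ 5 − 266 = -261 (mod 11).
    Reduce coefficients mod 11: 4·t ≡ 3 (mod 11).
    The inverse of 4 mod 11 is 3 (since 4·3 = 12 = 1·11 + 1), so t ≡ 3·3 = 9 ≡ 9 (mod 11).
    Then x = 266 + 312·9 = 3074, valid modulo lcm(312, 11) = 3432: x ≡ 3074 (mod 3432).
Verify against each original: 3074 mod 13 = 6, 3074 mod 8 = 2, 3074 mod 3 = 2, 3074 mod 11 = 5.

x ≡ 3074 (mod 3432).


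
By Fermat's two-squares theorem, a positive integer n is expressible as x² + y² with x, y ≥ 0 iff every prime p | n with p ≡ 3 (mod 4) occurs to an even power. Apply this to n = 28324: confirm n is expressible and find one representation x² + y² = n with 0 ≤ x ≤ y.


Step 1: Factor n = 28324 = 2^2 · 73 · 97.
Step 2: Check the mod-4 condition on each prime factor: 2 = 2 (special); 73 ≡ 1 (mod 4), exponent 1; 97 ≡ 1 (mod 4), exponent 1.
All primes ≡ 3 (mod 4) appear to even exponent (or don't appear), so by the two-squares theorem n IS expressible as a sum of two squares.
Step 3: Build a representation. Group n = k² · m with k = 2 and m = 73 · 97 = 7081 (a product of primes ≡ 1 (mod 4)); a representation of m scales to one of n via (k·x)² + (k·y)² = k²(x² + y²). Each prime p ≡ 1 (mod 4) is itself a sum of two squares; find a² by testing p − a² for a perfect square:
  73: 73 − 1² = 72, 73 − 2² = 69, 73 − 3² = 64 = 8² ⇒ 73 = 3² + 8².
  97: 97 − 1² = 96, 97 − 2² = 93, 97 − 3² = 88, 97 − 4² = 81 = 9² ⇒ 97 = 4² + 9².
  Combine using the Brahmagupta–Fibonacci identity (a² + b²)(c² + d²) = (ac − bd)² + (ad + bc)² = (ac + bd)² + (ad − bc)²:
  73 · 97 = 7081: from (3² + 8²)(4² + 9²), take (3·4 − 8·9, 3·9 + 8·4) = (12 − 72, 27 + 32) = (-60, 59); dropping signs (only squares matter) gives (60, 59); check 60² + 59² = 3600 + 3481 = 7081 ✓.
  Scale by k = 2: (2·60, 2·59) = (120, 118).
Step 4: Order so x ≤ y and verify: 118² + 120² = 13924 + 14400 = 28324 = n. ✓

n = 28324 = 118² + 120² (one valid representation with x ≤ y).


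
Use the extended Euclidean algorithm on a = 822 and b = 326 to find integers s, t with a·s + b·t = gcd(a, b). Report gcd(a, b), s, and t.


Euclidean algorithm on (822, 326) — divide until remainder is 0:
  822 = 2 · 326 + 170
  326 = 1 · 170 + 156
  170 = 1 · 156 + 14
  156 = 11 · 14 + 2
  14 = 7 · 2 + 0
gcd(822, 326) = 2.
Track Bezout coefficients alongside the remainders: start with r₀ = 822 = a·1 + b·0 (s = 1, t = 0) and r₁ = 326 = a·0 + b·1 (s = 0, t = 1); each new remainder r_{k+1} = r_{k-1} − q_k·r_k inherits s_{k+1} = s_{k-1} − q_k·s_k, t_{k+1} = t_{k-1} − q_k·t_k, so r_k = a·s_k + b·t_k at every step:
  q = 2: r = 170, s = 1 − 2·0 = 1, t = 0 − 2·1 = -2  (check: 822·1 + 326·(-2) = 170)
  q = 1: r = 156, s = 0 − 1·1 = -1, t = 1 − 1·(-2) = 3  (check: 822·(-1) + 326·3 = 156)
  q = 1: r = 14, s = 1 − 1·(-1) = 2, t = -2 − 1·3 = -5  (check: 822·2 + 326·(-5) = 14)
  q = 11: r = 2, s = -1 − 11·2 = -23, t = 3 − 11·(-5) = 58  (check: 822·(-23) + 326·58 = 2)
The row with r = 2 (the gcd) gives the Bezout coefficients s = -23, t = 58.
Result: 822 · (-23) + 326 · (58) = 2.

gcd(822, 326) = 2; s = -23, t = 58 (check: 822·(-23) + 326·58 = 2).


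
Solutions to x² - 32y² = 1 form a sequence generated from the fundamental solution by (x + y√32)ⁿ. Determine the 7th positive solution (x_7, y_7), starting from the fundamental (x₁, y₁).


Step 1: Find the fundamental solution (x₁, y₁) of x² - 32y² = 1.
  Expand √32 as a continued fraction. a₀ = ⌊√32⌋ = 5; iterate m_{k+1} = d_k·a_k − m_k, d_{k+1} = (32 − m_{k+1}²)/d_k, a_{k+1} = ⌊(a₀ + m_{k+1})/d_{k+1}⌋ (starting m₀ = 0, d₀ = 1), with convergents p_k = a_k·p_{k-1} + p_{k-2}, q_k = a_k·q_{k-1} + q_{k-2} (p₋₁ = 1, q₋₁ = 0):
  k = 0: a₀ = 5; p₀/q₀ = 5/1; p₀² − 32·q₀² = 25 − 32 = -7.
  k = 1: m = 5, d = 7, a = ⌊(5 + 5)/7⌋ = 1; p/q = (1·5 + 1)/(1·1 + 0) = 6/1; p² − 32·q² = 36 − 32 = 4.
  k = 2: m = 2, d = 4, a = ⌊(5 + 2)/4⌋ = 1; p/q = (1·6 + 5)/(1·1 + 1) = 11/2; p² − 32·q² = 121 − 128 = -7.
  k = 3: m = 2, d = 7, a = ⌊(5 + 2)/7⌋ = 1; p/q = (1·11 + 6)/(1·2 + 1) = 17/3; p² − 32·q² = 289 − 288 = 1.
  The first convergent with p² − 32·q² = 1 gives the fundamental solution (x₁, y₁) = (17, 3).
Step 2: Apply the recurrence (x_{n+1}, y_{n+1}) = (x₁x_n + 32y₁y_n, x₁y_n + y₁x_n) repeatedly.
  From (x_1, y_1) = (17, 3): x_2 = 17·17 + 32·3·3 = 577; y_2 = 17·3 + 3·17 = 102.
  From (x_2, y_2) = (577, 102): x_3 = 17·577 + 32·3·102 = 19601; y_3 = 17·102 + 3·577 = 3465.
  From (x_3, y_3) = (19601, 3465): x_4 = 17·19601 + 32·3·3465 = 665857; y_4 = 17·3465 + 3·19601 = 117708.
  From (x_4, y_4) = (665857, 117708): x_5 = 17·665857 + 32·3·117708 = 22619537; y_5 = 17·117708 + 3·665857 = 3998607.
  From (x_5, y_5) = (22619537, 3998607): x_6 = 17·22619537 + 32·3·3998607 = 768398401; y_6 = 17·3998607 + 3·22619537 = 135834930.
  From (x_6, y_6) = (768398401, 135834930): x_7 = 17·768398401 + 32·3·135834930 = 26102926097; y_7 = 17·135834930 + 3·768398401 = 4614389013.
Step 3: Verify x_7² - 32·y_7² = 681362750825443653409 - 681362750825443653408 = 1 (should be 1). ✓

(x_1, y_1) = (17, 3); (x_7, y_7) = (26102926097, 4614389013).


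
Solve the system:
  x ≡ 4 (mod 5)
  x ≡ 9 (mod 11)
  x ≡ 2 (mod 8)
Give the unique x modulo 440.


Moduli 5, 11, 8 are pairwise coprime; by CRT there is a unique solution modulo M = 5 · 11 · 8 = 440.
Solve pairwise, accumulating the modulus:
  Start with x ≡ 4 (mod 5).
  Combine with x ≡ 9 (mod 11): since gcd(5, 11) = 1, we get a unique residue mod 55.
    Write x = 4 + 5·t and substitute into x ≡ 9 (mod 11): 5·t ≡ 9 − 4 = 5 (mod 11).
    The inverse of 5 mod 11 is 9 (since 5·9 = 45 = 4·11 + 1), so t ≡ 9·5 = 45 ≡ 1 (mod 11).
    Then x = 4 + 5·1 = 9, valid modulo lcm(5, 11) = 55: x ≡ 9 (mod 55).
  Combine with x ≡ 2 (mod 8): since gcd(55, 8) = 1, we get a unique residue mod 440.
    Write x = 9 + 55·t and substitute into x ≡ 2 (mod 8): 55·t ≡ 2 − 9 = -7 (mod 8).
    Reduce coefficients mod 8: 7·t ≡ 1 (mod 8).
    The inverse of 7 mod 8 is 7 (since 7·7 = 49 = 6·8 + 1), so t ≡ 7·1 = 7 ≡ 7 (mod 8).
    Then x = 9 + 55·7 = 394, valid modulo lcm(55, 8) = 440: x ≡ 394 (mod 440).
Verify: 394 mod 5 = 4 ✓, 394 mod 11 = 9 ✓, 394 mod 8 = 2 ✓.

x ≡ 394 (mod 440).


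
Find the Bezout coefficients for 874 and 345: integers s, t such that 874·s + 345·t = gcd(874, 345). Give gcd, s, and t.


Euclidean algorithm on (874, 345) — divide until remainder is 0:
  874 = 2 · 345 + 184
  345 = 1 · 184 + 161
  184 = 1 · 161 + 23
  161 = 7 · 23 + 0
gcd(874, 345) = 23.
Track Bezout coefficients alongside the remainders: start with r₀ = 874 = a·1 + b·0 (s = 1, t = 0) and r₁ = 345 = a·0 + b·1 (s = 0, t = 1); each new remainder r_{k+1} = r_{k-1} − q_k·r_k inherits s_{k+1} = s_{k-1} − q_k·s_k, t_{k+1} = t_{k-1} − q_k·t_k, so r_k = a·s_k + b·t_k at every step:
  q = 2: r = 184, s = 1 − 2·0 = 1, t = 0 − 2·1 = -2  (check: 874·1 + 345·(-2) = 184)
  q = 1: r = 161, s = 0 − 1·1 = -1, t = 1 − 1·(-2) = 3  (check: 874·(-1) + 345·3 = 161)
  q = 1: r = 23, s = 1 − 1·(-1) = 2, t = -2 − 1·3 = -5  (check: 874·2 + 345·(-5) = 23)
The row with r = 23 (the gcd) gives the Bezout coefficients s = 2, t = -5.
Result: 874 · (2) + 345 · (-5) = 23.

gcd(874, 345) = 23; s = 2, t = -5 (check: 874·2 + 345·(-5) = 23).


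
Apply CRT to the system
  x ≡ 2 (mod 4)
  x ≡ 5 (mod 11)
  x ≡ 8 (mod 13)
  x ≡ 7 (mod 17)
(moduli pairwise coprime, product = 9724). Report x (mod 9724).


Product of moduli M = 4 · 11 · 13 · 17 = 9724.
Merge one congruence at a time:
  Start: x ≡ 2 (mod 4).
  Combine with x ≡ 5 (mod 11); new modulus lcm = 44.
    Write x = 2 + 4·t and substitute into x ≡ 5 (mod 11): 4·t ≡ 5 − 2 = 3 (mod 11).
    The inverse of 4 mod 11 is 3 (since 4·3 = 12 = 1·11 + 1), so t ≡ 3·3 = 9 ≡ 9 (mod 11).
    Then x = 2 + 4·9 = 38, valid modulo lcm(4, 11) = 44: x ≡ 38 (mod 44).
  Combine with x ≡ 8 (mod 13); new modulus lcm = 572.
    Write x = 38 + 44·t and substitute into x ≡ 8 (mod 13): 44·t ≡ 8 − 38 = -30 (mod 13).
    Reduce coefficients mod 13: 5·t ≡ 9 (mod 13).
    The inverse of 5 mod 13 is 8 (since 5·8 = 40 = 3·13 + 1), so t ≡ 8·9 = 72 ≡ 7 (mod 13).
    Then x = 38 + 44·7 = 346, valid modulo lcm(44, 13) = 572: x ≡ 346 (mod 572).
  Combine with x ≡ 7 (mod 17); new modulus lcm = 9724.
    Write x = 346 + 572·t and substitute into x ≡ 7 (mod 17): 572·t ≡ 7 − 346 = -339 (mod 17).
    Reduce coefficients mod 17: 11·t ≡ 1 (mod 17).
    The inverse of 11 mod 17 is 14 (since 11·14 = 154 = 9·17 + 1), so t ≡ 14·1 = 14 ≡ 14 (mod 17).
    Then x = 346 + 572·14 = 8354, valid modulo lcm(572, 17) = 9724: x ≡ 8354 (mod 9724).
Verify against each original: 8354 mod 4 = 2, 8354 mod 11 = 5, 8354 mod 13 = 8, 8354 mod 17 = 7.

x ≡ 8354 (mod 9724).


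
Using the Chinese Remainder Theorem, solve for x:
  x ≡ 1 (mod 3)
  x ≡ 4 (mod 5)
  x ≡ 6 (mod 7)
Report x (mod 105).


Moduli 3, 5, 7 are pairwise coprime; by CRT there is a unique solution modulo M = 3 · 5 · 7 = 105.
Solve pairwise, accumulating the modulus:
  Start with x ≡ 1 (mod 3).
  Combine with x ≡ 4 (mod 5): since gcd(3, 5) = 1, we get a unique residue mod 15.
    Write x = 1 + 3·t and substitute into x ≡ 4 (mod 5): 3·t ≡ 4 − 1 = 3 (mod 5).
    The inverse of 3 mod 5 is 2 (since 3·2 = 6 = 1·5 + 1), so t ≡ 2·3 = 6 ≡ 1 (mod 5).
    Then x = 1 + 3·1 = 4, valid modulo lcm(3, 5) = 15: x ≡ 4 (mod 15).
  Combine with x ≡ 6 (mod 7): since gcd(15, 7) = 1, we get a unique residue mod 105.
    Write x = 4 + 15·t and substitute into x ≡ 6 (mod 7): 15·t ≡ 6 − 4 = 2 (mod 7).
    Reduce coefficients mod 7: 1·t ≡ 2 (mod 7).
    So t ≡ 2 (mod 7).
    Then x = 4 + 15·2 = 34, valid modulo lcm(15, 7) = 105: x ≡ 34 (mod 105).
Verify: 34 mod 3 = 1 ✓, 34 mod 5 = 4 ✓, 34 mod 7 = 6 ✓.

x ≡ 34 (mod 105).


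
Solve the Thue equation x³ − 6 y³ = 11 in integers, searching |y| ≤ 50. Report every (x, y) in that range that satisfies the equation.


The equation is x³ - 6y³ = 11. For fixed y, x³ = 6·y³ + 11, so a solution requires the RHS to be a perfect cube.
Strategy: iterate y from -50 to 50, compute RHS = 6·y³ + 11, and check whether it is a (positive or negative) perfect cube.
Check small values of y:
  y = 0: RHS = 11 is not a perfect cube.
  y = 1: RHS = 17 is not a perfect cube.
  y = -1: RHS = 5 is not a perfect cube.
  y = 2: RHS = 59 is not a perfect cube.
  y = -2: RHS = -37 is not a perfect cube.
  y = 3: RHS = 173 is not a perfect cube.
  y = -3: RHS = -151 is not a perfect cube.
Continuing the search up to |y| = 50 finds no solutions either.
No (x, y) in the scanned range satisfies the equation.

No integer solutions with |y| ≤ 50.


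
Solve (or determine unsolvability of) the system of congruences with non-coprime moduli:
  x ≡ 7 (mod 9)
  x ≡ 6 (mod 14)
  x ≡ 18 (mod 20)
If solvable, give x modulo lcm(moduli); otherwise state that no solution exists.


Moduli 9, 14, 20 are not pairwise coprime, so CRT works modulo lcm(m_i) when all pairwise compatibility conditions hold.
Pairwise compatibility: gcd(m_i, m_j) must divide a_i - a_j for every pair.
Merge one congruence at a time:
  Start: x ≡ 7 (mod 9).
  Combine with x ≡ 6 (mod 14): gcd(9, 14) = 1; 6 - 7 = -1, which IS divisible by 1, so compatible.
    Write x = 7 + 9·t and substitute into x ≡ 6 (mod 14): 9·t ≡ 6 − 7 = -1 (mod 14).
    Reduce coefficients mod 14: 9·t ≡ 13 (mod 14).
    The inverse of 9 mod 14 is 11 (since 9·11 = 99 = 7·14 + 1), so t ≡ 11·13 = 143 ≡ 3 (mod 14).
    Then x = 7 + 9·3 = 34, valid modulo lcm(9, 14) = 126: x ≡ 34 (mod 126).
  Combine with x ≡ 18 (mod 20): gcd(126, 20) = 2; 18 - 34 = -16, which IS divisible by 2, so compatible.
    Write x = 34 + 126·t and substitute into x ≡ 18 (mod 20): 126·t ≡ 18 − 34 = -16 (mod 20).
    Divide the congruence (and modulus) by g = 2: 63·t ≡ -8 (mod 10).
    Reduce coefficients mod 10: 3·t ≡ 2 (mod 10).
    The inverse of 3 mod 10 is 7 (since 3·7 = 21 = 2·10 + 1), so t ≡ 7·2 = 14 ≡ 4 (mod 10).
    Then x = 34 + 126·4 = 538, valid modulo lcm(126, 20) = 1260: x ≡ 538 (mod 1260).
Verify: 538 mod 9 = 7, 538 mod 14 = 6, 538 mod 20 = 18.

x ≡ 538 (mod 1260).


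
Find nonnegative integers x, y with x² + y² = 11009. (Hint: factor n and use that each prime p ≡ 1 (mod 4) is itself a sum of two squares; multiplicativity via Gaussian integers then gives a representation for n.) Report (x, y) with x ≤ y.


Step 1: Factor n = 11009 = 101 · 109.
Step 2: Check the mod-4 condition on each prime factor: 101 ≡ 1 (mod 4), exponent 1; 109 ≡ 1 (mod 4), exponent 1.
All primes ≡ 3 (mod 4) appear to even exponent (or don't appear), so by the two-squares theorem n IS expressible as a sum of two squares.
Step 3: Build a representation. Here n = 101 · 109 is a product of primes ≡ 1 (mod 4). Each prime p ≡ 1 (mod 4) is itself a sum of two squares; find a² by testing p − a² for a perfect square:
  101: 101 − 1² = 100 = 10² ⇒ 101 = 1² + 10².
  109: 109 − 1² = 108, 109 − 2² = 105, 109 − 3² = 100 = 10² ⇒ 109 = 3² + 10².
  Combine using the Brahmagupta–Fibonacci identity (a² + b²)(c² + d²) = (ac − bd)² + (ad + bc)² = (ac + bd)² + (ad − bc)²:
  101 · 109 = 11009: from (1² + 10²)(3² + 10²), take (1·3 − 10·10, 1·10 + 10·3) = (3 − 100, 10 + 30) = (-97, 40); dropping signs (only squares matter) gives (97, 40); check 97² + 40² = 9409 + 1600 = 11009 ✓.
Step 4: Order so x ≤ y and verify: 40² + 97² = 1600 + 9409 = 11009 = n. ✓

n = 11009 = 40² + 97² (one valid representation with x ≤ y).


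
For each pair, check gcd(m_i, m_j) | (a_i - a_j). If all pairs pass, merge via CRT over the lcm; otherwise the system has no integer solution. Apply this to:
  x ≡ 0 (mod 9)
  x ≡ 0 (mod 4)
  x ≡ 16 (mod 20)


Moduli 9, 4, 20 are not pairwise coprime, so CRT works modulo lcm(m_i) when all pairwise compatibility conditions hold.
Pairwise compatibility: gcd(m_i, m_j) must divide a_i - a_j for every pair.
Merge one congruence at a time:
  Start: x ≡ 0 (mod 9).
  Combine with x ≡ 0 (mod 4): gcd(9, 4) = 1; 0 - 0 = 0, which IS divisible by 1, so compatible.
    Write x = 0 + 9·t and substitute into x ≡ 0 (mod 4): 9·t ≡ 0 − 0 = 0 (mod 4).
    Reduce coefficients mod 4: 1·t ≡ 0 (mod 4).
    So t ≡ 0 (mod 4).
    Then x = 0 + 9·0 = 0, valid modulo lcm(9, 4) = 36: x ≡ 0 (mod 36).
  Combine with x ≡ 16 (mod 20): gcd(36, 20) = 4; 16 - 0 = 16, which IS divisible by 4, so compatible.
    Write x = 0 + 36·t and substitute into x ≡ 16 (mod 20): 36·t ≡ 16 − 0 = 16 (mod 20).
    Divide the congruence (and modulus) by g = 4: 9·t ≡ 4 (mod 5).
    Reduce coefficients mod 5: 4·t ≡ 4 (mod 5).
    The inverse of 4 mod 5 is 4 (since 4·4 = 16 = 3·5 + 1), so t ≡ 4·4 = 16 ≡ 1 (mod 5).
    Then x = 0 + 36·1 = 36, valid modulo lcm(36, 20) = 180: x ≡ 36 (mod 180).
Verify: 36 mod 9 = 0, 36 mod 4 = 0, 36 mod 20 = 16.

x ≡ 36 (mod 180).


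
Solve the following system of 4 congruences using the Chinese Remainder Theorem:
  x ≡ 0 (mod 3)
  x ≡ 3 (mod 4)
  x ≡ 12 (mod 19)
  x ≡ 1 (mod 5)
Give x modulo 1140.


Product of moduli M = 3 · 4 · 19 · 5 = 1140.
Merge one congruence at a time:
  Start: x ≡ 0 (mod 3).
  Combine with x ≡ 3 (mod 4); new modulus lcm = 12.
    Write x = 0 + 3·t and substitute into x ≡ 3 (mod 4): 3·t ≡ 3 − 0 = 3 (mod 4).
    The inverse of 3 mod 4 is 3 (since 3·3 = 9 = 2·4 + 1), so t ≡ 3·3 = 9 ≡ 1 (mod 4).
    Then x = 0 + 3·1 = 3, valid modulo lcm(3, 4) = 12: x ≡ 3 (mod 12).
  Combine with x ≡ 12 (mod 19); new modulus lcm = 228.
    Write x = 3 + 12·t and substitute into x ≡ 12 (mod 19): 12·t ≡ 12 − 3 = 9 (mod 19).
    The inverse of 12 mod 19 is 8 (since 12·8 = 96 = 5·19 + 1), so t ≡ 8·9 = 72 ≡ 15 (mod 19).
    Then x = 3 + 12·15 = 183, valid modulo lcm(12, 19) = 228: x ≡ 183 (mod 228).
  Combine with x ≡ 1 (mod 5); new modulus lcm = 1140.
    Write x = 183 + 228·t and substitute into x ≡ 1 (mod 5): 228·t ≡ 1 − 183 = -182 (mod 5).
    Reduce coefficients mod 5: 3·t ≡ 3 (mod 5).
    The inverse of 3 mod 5 is 2 (since 3·2 = 6 = 1·5 + 1), so t ≡ 2·3 = 6 ≡ 1 (mod 5).
    Then x = 183 + 228·1 = 411, valid modulo lcm(228, 5) = 1140: x ≡ 411 (mod 1140).
Verify against each original: 411 mod 3 = 0, 411 mod 4 = 3, 411 mod 19 = 12, 411 mod 5 = 1.

x ≡ 411 (mod 1140).
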